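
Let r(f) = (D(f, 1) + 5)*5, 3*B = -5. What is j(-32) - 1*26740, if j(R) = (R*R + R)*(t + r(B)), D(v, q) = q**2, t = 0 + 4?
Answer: 6988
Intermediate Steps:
t = 4
B = -5/3 (B = (1/3)*(-5) = -5/3 ≈ -1.6667)
r(f) = 30 (r(f) = (1**2 + 5)*5 = (1 + 5)*5 = 6*5 = 30)
j(R) = 34*R + 34*R**2 (j(R) = (R*R + R)*(4 + 30) = (R**2 + R)*34 = (R + R**2)*34 = 34*R + 34*R**2)
j(-32) - 1*26740 = 34*(-32)*(1 - 32) - 1*26740 = 34*(-32)*(-31) - 26740 = 33728 - 26740 = 6988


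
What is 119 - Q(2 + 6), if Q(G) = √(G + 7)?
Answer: 119 - √15 ≈ 115.13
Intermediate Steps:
Q(G) = √(7 + G)
119 - Q(2 + 6) = 119 - √(7 + (2 + 6)) = 119 - √(7 + 8) = 119 - √15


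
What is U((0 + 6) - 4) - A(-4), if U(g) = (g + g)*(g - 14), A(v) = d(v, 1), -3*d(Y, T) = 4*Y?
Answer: -160/3 ≈ -53.333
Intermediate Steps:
d(Y, T) = -4*Y/3
A(v) = -4*v/3
U(g) = 2*g*(-14 + g) (U(g) = (2*g)*(-14 + g) = 2*g*(-14 + g))
U((0 + 6) - 4) - A(-4) = 2*((0 + 6) - 4)*(-14 + ((0 + 6) - 4)) - (-4)*(-4)/3 = 2*(6 - 4)*(-14 + (6 - 4)) - 1*16/3 = 2*2*(-14 + 2) - 16/3 = 2*2*(-12) - 16/3 = -48 - 16/3 = -160/3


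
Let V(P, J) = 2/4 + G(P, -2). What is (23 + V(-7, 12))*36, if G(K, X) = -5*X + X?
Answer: 1134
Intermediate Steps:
G(K, X) = -4*X
V(P, J) = 17/2 (V(P, J) = 2/4 - 4*(-2) = 2*(1/4) + 8 = 1/2 + 8 = 17/2)
(23 + V(-7, 12))*36 = (23 + 17/2)*36 = (63/2)*36 = 1134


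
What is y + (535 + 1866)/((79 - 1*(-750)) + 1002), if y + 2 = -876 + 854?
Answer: -41543/1831 ≈ -22.689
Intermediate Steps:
y = -24 (y = -2 + (-876 + 854) = -2 - 22 = -24)
y + (535 + 1866)/((79 - 1*(-750)) + 1002) = -24 + (535 + 1866)/((79 - 1*(-750)) + 1002) = -24 + 2401/((79 + 750) + 1002) = -24 + 2401/(829 + 1002) = -24 + 2401/1831 = -41543/1831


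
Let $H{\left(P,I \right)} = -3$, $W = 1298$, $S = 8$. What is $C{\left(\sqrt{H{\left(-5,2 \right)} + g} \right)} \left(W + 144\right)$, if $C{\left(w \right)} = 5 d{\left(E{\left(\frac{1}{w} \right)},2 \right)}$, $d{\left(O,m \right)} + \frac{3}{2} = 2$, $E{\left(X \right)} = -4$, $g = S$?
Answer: $3605$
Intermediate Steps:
$g = 8$
$d{\left(O,m \right)} = \frac{1}{2}$ ($d{\left(O,m \right)} = - \frac{3}{2} + 2 = \frac{1}{2}$)
$C{\left(w \right)} = \frac{5}{2}$ ($C{\left(w \right)} = 5 \cdot \frac{1}{2} = \frac{5}{2}$)
$C{\left(\sqrt{H{\left(-5,2 \right)} + g} \right)} \left(W + 144\right) = \frac{5 \left(1298 + 144\right)}{2} = \frac{5}{2} \cdot 1442 = 3605$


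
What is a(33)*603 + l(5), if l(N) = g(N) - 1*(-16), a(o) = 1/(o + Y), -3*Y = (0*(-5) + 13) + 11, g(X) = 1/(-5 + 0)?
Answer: 998/25 ≈ 39.920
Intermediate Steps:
g(X) = -1/5 (g(X) = 1/(-5) = -1/5)
Y = -8 (Y = -((0*(-5) + 13) + 11)/3 = -((0 + 13) + 11)/3 = -(13 + 11)/3 = -1/3*24 = -8)
a(o) = 1/(-8 + o) (a(o) = 1/(o - 8) = 1/(-8 + o))
l(N) = 79/5 (l(N) = -1/5 - 1*(-16) = -1/5 + 16 = 79/5)
a(33)*603 + l(5) = 603/(-8 + 33) + 79/5 = 603/25 + 79/5 = 998/25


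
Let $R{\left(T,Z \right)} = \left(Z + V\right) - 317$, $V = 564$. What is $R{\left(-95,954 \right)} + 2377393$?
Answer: $2378594$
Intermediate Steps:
$R{\left(T,Z \right)} = 247 + Z$ ($R{\left(T,Z \right)} = \left(Z + 564\right) - 317 = \left(564 + Z\right) - 317 = 247 + Z$)
$R{\left(-95,954 \right)} + 2377393 = \left(247 + 954\right) + 2377393 = 1201 + 2377393 = 2378594$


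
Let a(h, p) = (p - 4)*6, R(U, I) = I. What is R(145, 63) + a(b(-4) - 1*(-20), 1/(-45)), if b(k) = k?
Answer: 583/15 ≈ 38.867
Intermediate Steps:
a(h, p) = -24 + 6*p (a(h, p) = (-4 + p)*6 = -24 + 6*p)
R(145, 63) + a(b(-4) - 1*(-20), 1/(-45)) = 63 + (-24 + 6/(-45)) = 63 + (-24 + 6*(-1/45)) = 63 + (-24 - 2/15) = 63 - 362/15 = 583/15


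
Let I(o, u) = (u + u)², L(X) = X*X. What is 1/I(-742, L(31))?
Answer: 1/3694084 ≈ 2.7070e-7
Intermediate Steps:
L(X) = X²
I(o, u) = 4*u² (I(o, u) = (2*u)² = 4*u²)
1/I(-742, L(31)) = 1/(4*(31²)²) = 1/(4*961²) = 1/(4*923521) = 1/3694084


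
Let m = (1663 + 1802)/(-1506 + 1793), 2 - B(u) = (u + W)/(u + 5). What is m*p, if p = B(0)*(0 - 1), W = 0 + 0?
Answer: -990/41 ≈ -24.146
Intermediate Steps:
W = 0
B(u) = 2 - u/(5 + u) (B(u) = 2 - (u + 0)/(u + 5) = 2 - u/(5 + u))
m = 495/41 (m = 3465/287 = 3465*(1/287) = 495/41 ≈ 12.073)
p = -2 (p = ((10 + 0)/(5 + 0))*(0 - 1) = (10/5)*(-1) = ((⅕)*10)*(-1) = 2*(-1) = -2)
m*p = (495/41)*(-2) = -990/41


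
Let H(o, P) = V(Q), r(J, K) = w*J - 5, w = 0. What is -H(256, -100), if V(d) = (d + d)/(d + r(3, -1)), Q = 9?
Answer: -9/2 ≈ -4.5000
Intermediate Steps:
r(J, K) = -5 (r(J, K) = 0*J - 5 = 0 - 5 = -5)
V(d) = 2*d/(-5 + d) (V(d) = (d + d)/(d - 5) = (2*d)/(-5 + d) = 2*d/(-5 + d))
H(o, P) = 9/2 (H(o, P) = 2*9/(-5 + 9) = 2*9/4 = 2*9*(¼) = 9/2)
-H(256, -100) = -1*9/2 = -9/2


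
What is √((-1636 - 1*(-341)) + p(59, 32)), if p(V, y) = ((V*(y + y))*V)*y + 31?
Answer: 4*√445489 ≈ 2669.8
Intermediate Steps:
p(V, y) = 31 + 2*V²*y² (p(V, y) = ((V*(2*y))*V)*y + 31 = ((2*V*y)*V)*y + 31 = (2*y*V²)*y + 31 = 2*V²*y² + 31 = 31 + 2*V²*y²)
√((-1636 - 1*(-341)) + p(59, 32)) = √((-1636 - 1*(-341)) + (31 + 2*59²*32²)) = √((-1636 + 341) + (31 + 2*3481*1024)) = √(-1295 + (31 + 7129088)) = √(-1295 + 7129119) = √7127824 = 4*√445489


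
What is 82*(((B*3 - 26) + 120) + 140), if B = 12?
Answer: 22140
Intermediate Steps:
82*(((B*3 - 26) + 120) + 140) = 82*(((12*3 - 26) + 120) + 140) = 82*(((36 - 26) + 120) + 140) = 82*((10 + 120) + 140) = 82*(130 + 140) = 82*270 = 22140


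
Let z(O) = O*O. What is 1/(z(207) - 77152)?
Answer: -1/34303 ≈ -2.9152e-5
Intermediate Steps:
z(O) = O²
1/(z(207) - 77152) = 1/(207² - 77152) = 1/(42849 - 77152) = 1/(-34303) = -1/34303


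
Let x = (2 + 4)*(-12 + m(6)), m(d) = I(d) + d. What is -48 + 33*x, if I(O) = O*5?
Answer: 4704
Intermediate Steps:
I(O) = 5*O
m(d) = 6*d (m(d) = 5*d + d = 6*d)
x = 144 (x = (2 + 4)*(-12 + 6*6) = 6*(-12 + 36) = 6*24 = 144)
-48 + 33*x = -48 + 33*144 = -48 + 4752 = 4704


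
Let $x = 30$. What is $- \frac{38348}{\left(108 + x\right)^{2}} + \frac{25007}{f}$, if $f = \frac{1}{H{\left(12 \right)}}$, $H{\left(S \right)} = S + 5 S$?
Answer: $\frac{8572189957}{4761} \approx 1.8005 \cdot 10^{6}$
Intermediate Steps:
$H{\left(S \right)} = 6 S$
$f = \frac{1}{72}$ ($f = \frac{1}{6 \cdot 12} = \frac{1}{72} \approx 0.013889$)
$- \frac{38348}{\left(108 + x\right)^{2}} + \frac{25007}{f} = - \frac{38348}{\left(108 + 30\right)^{2}} + 25007 \frac{1}{\frac{1}{72}} = - \frac{38348}{138^{2}} + 25007 \cdot 72 = - \frac{38348}{19044} + 1800504 = \left(-38348\right) \frac{1}{19044} + 1800504 = - \frac{9587}{4761} + 1800504 = \frac{8572189957}{4761}$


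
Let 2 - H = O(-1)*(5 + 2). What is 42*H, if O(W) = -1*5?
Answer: 1554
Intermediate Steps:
O(W) = -5
H = 37 (H = 2 - (-5)*(5 + 2) = 2 - (-5)*7 = 2 - 1*(-35) = 2 + 35 = 37)
42*H = 42*37 = 1554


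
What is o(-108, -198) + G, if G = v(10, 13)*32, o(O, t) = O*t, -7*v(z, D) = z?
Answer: 149368/7 ≈ 21338.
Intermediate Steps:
v(z, D) = -z/7
G = -320/7 (G = -⅐*10*32 = -10/7*32 = -320/7 ≈ -45.714)
o(-108, -198) + G = -108*(-198) - 320/7 = 21384 - 320/7 = 149368/7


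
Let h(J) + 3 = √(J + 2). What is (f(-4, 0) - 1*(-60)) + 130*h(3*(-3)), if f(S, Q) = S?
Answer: -334 + 130*I*√7 ≈ -334.0 + 343.95*I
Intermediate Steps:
h(J) = -3 + √(2 + J) (h(J) = -3 + √(J + 2) = -3 + √(2 + J))
(f(-4, 0) - 1*(-60)) + 130*h(3*(-3)) = (-4 - 1*(-60)) + 130*(-3 + √(2 + 3*(-3))) = (-4 + 60) + 130*(-3 + √(2 - 9)) = 56 + 130*(-3 + √(-7)) = 56 + 130*(-3 + I*√7) = 56 + (-390 + 130*I*√7) = -334 + 130*I*√7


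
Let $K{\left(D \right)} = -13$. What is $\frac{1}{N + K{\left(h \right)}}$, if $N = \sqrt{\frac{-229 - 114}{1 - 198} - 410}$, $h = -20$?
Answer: $- \frac{2561}{113720} - \frac{i \sqrt{15844119}}{113720} \approx -0.02252 - 0.035002 i$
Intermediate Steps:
$N = \frac{i \sqrt{15844119}}{197}$ ($N = \sqrt{- \frac{343}{-197} - 410} = \sqrt{\left(-343\right) \left(- \frac{1}{197}\right) - 410} = \sqrt{\frac{343}{197} - 410} = \sqrt{- \frac{80427}{197}} = \frac{i \sqrt{15844119}}{197} \approx 20.205 i$)
$\frac{1}{N + K{\left(h \right)}} = \frac{1}{\frac{i \sqrt{15844119}}{197} - 13} = \frac{1}{-13 + \frac{i \sqrt{15844119}}{197}}$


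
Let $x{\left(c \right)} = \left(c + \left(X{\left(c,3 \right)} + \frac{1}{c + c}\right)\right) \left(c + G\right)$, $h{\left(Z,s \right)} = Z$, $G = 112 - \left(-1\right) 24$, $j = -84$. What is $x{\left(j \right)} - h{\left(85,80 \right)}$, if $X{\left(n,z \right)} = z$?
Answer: $- \frac{180487}{42} \approx -4297.3$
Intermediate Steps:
$G = 136$ ($G = 112 - -24 = 112 + 24 = 136$)
$x{\left(c \right)} = \left(136 + c\right) \left(3 + c + \frac{1}{2 c}\right)$ ($x{\left(c \right)} = \left(c + \left(3 + \frac{1}{c + c}\right)\right) \left(c + 136\right) = \left(c + \left(3 + \frac{1}{2 c}\right)\right) \left(136 + c\right) = \left(3 + c + \frac{1}{2 c}\right) \left(136 + c\right) = \left(136 + c\right) \left(3 + c + \frac{1}{2 c}\right)$)
$x{\left(j \right)} - h{\left(85,80 \right)} = \left(\frac{817}{2} + \left(-84\right)^{2} + \frac{68}{-84} + 139 \left(-84\right)\right) - 85 = \left(\frac{817}{2} + 7056 + 68 \left(- \frac{1}{84}\right) - 11676\right) - 85 = \left(\frac{817}{2} + 7056 - \frac{17}{21} - 11676\right) - 85 = - \frac{176917}{42} - 85 = - \frac{180487}{42}$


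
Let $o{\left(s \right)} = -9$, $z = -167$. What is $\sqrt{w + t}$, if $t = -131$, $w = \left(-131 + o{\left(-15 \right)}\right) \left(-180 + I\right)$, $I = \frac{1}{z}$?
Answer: $\frac{\sqrt{699172721}}{167} \approx 158.33$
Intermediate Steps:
$I = - \frac{1}{167}$ ($I = \frac{1}{-167} = - \frac{1}{167} \approx -0.005988$)
$w = \frac{4208540}{167}$ ($w = \left(-131 - 9\right) \left(-180 - \frac{1}{167}\right) = \left(-140\right) \left(- \frac{30061}{167}\right) = \frac{4208540}{167} \approx 25201.0$)
$\sqrt{w + t} = \sqrt{\frac{4208540}{167} - 131} = \sqrt{\frac{4186663}{167}} = \frac{\sqrt{699172721}}{167}$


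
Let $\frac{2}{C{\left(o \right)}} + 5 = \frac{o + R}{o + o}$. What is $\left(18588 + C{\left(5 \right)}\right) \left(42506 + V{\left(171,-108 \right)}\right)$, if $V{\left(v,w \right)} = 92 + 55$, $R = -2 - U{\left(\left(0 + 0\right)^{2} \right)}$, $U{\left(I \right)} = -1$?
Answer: $\frac{18234754642}{23} \approx 7.9282 \cdot 10^{8}$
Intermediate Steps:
$R = -1$ ($R = -2 - -1 = -2 + 1 = -1$)
$V{\left(v,w \right)} = 147$
$C{\left(o \right)} = \frac{2}{-5 + \frac{-1 + o}{2 o}}$ ($C{\left(o \right)} = \frac{2}{-5 + \frac{o - 1}{o + o}} = \frac{2}{-5 + \frac{-1 + o}{2 o}}$)
$\left(18588 + C{\left(5 \right)}\right) \left(42506 + V{\left(171,-108 \right)}\right) = \left(18588 - \frac{20}{1 + 9 \cdot 5}\right) \left(42506 + 147\right) = \left(18588 - \frac{20}{1 + 45}\right) 42653 = \left(18588 - \frac{20}{46}\right) 42653 = \left(18588 - 20 \cdot \frac{1}{46}\right) 42653 = \left(18588 - \frac{10}{23}\right) 42653 = \frac{427514}{23} \cdot 42653 = \frac{18234754642}{23}$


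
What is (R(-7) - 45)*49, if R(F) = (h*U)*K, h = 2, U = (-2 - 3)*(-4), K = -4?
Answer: -10045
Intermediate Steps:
U = 20 (U = -5*(-4) = 20)
R(F) = -160 (R(F) = (2*20)*(-4) = 40*(-4) = -160)
(R(-7) - 45)*49 = (-160 - 45)*49 = -205*49 = -10045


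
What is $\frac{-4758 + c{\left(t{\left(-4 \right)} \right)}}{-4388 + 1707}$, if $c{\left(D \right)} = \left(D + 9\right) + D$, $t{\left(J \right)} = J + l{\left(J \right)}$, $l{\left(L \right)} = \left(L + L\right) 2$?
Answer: $\frac{4789}{2681} \approx 1.7863$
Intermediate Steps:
$l{\left(L \right)} = 4 L$ ($l{\left(L \right)} = 2 L 2 = 4 L$)
$t{\left(J \right)} = 5 J$ ($t{\left(J \right)} = J + 4 J = 5 J$)
$c{\left(D \right)} = 9 + 2 D$ ($c{\left(D \right)} = \left(9 + D\right) + D = 9 + 2 D$)
$\frac{-4758 + c{\left(t{\left(-4 \right)} \right)}}{-4388 + 1707} = \frac{-4758 + \left(9 + 2 \cdot 5 \left(-4\right)\right)}{-4388 + 1707} = \frac{-4758 + \left(9 + 2 \left(-20\right)\right)}{-2681} = \left(-4758 + \left(9 - 40\right)\right) \left(- \frac{1}{2681}\right) = \left(-4758 - 31\right) \left(- \frac{1}{2681}\right) = \left(-4789\right) \left(- \frac{1}{2681}\right) = \frac{4789}{2681}$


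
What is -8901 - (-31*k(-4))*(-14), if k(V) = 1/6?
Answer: -26920/3 ≈ -8973.3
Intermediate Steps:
k(V) = 1/6
-8901 - (-31*k(-4))*(-14) = -8901 - (-31*1/6)*(-14) = -8901 - (-31)*(-14)/6 = -8901 - 1*217/3 = -8901 - 217/3 = -26920/3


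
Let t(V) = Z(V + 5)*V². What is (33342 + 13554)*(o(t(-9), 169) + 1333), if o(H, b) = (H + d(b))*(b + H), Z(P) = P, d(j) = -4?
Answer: 2446705008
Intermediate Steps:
t(V) = V²*(5 + V) (t(V) = (V + 5)*V² = (5 + V)*V² = V²*(5 + V))
o(H, b) = (-4 + H)*(H + b) (o(H, b) = (H - 4)*(b + H) = (-4 + H)*(H + b))
(33342 + 13554)*(o(t(-9), 169) + 1333) = (33342 + 13554)*((((-9)²*(5 - 9))² - 4*(-9)²*(5 - 9) - 4*169 + ((-9)²*(5 - 9))*169) + 1333) = 46896*(((81*(-4))² - 324*(-4) - 676 + (81*(-4))*169) + 1333) = 46896*(((-324)² - 4*(-324) - 676 - 324*169) + 1333) = 46896*((104976 + 1296 - 676 - 54756) + 1333) = 46896*(50840 + 1333) = 46896*52173 = 2446705008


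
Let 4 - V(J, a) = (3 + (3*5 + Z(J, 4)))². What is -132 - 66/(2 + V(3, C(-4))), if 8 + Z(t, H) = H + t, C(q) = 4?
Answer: -37290/283 ≈ -131.77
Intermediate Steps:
Z(t, H) = -8 + H + t (Z(t, H) = -8 + (H + t) = -8 + H + t)
V(J, a) = 4 - (14 + J)² (V(J, a) = 4 - (3 + (3*5 + (-8 + 4 + J)))² = 4 - (3 + (15 + (-4 + J)))² = 4 - (3 + (11 + J))² = 4 - (14 + J)²)
-132 - 66/(2 + V(3, C(-4))) = -132 - 66/(2 + (4 - (14 + 3)²)) = -132 - 66/(2 + (4 - 1*17²)) = -132 - 66/(2 + (4 - 1*289)) = -132 - 66/(2 + (4 - 289)) = -132 - 66/(2 - 285) = -132 - 66/(-283) = -132 - 66*(-1/283) = -132 + 66/283 = -37290/283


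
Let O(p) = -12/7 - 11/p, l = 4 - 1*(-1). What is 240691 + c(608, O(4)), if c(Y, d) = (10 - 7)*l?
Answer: 240706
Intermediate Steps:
l = 5 (l = 4 + 1 = 5)
O(p) = -12/7 - 11/p (O(p) = -12*1/7 - 11/p = -12/7 - 11/p)
c(Y, d) = 15 (c(Y, d) = (10 - 7)*5 = 3*5 = 15)
240691 + c(608, O(4)) = 240691 + 15 = 240706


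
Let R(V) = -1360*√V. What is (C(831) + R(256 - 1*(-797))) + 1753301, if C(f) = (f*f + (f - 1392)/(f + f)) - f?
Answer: 1353438987/554 - 12240*√13 ≈ 2.3989e+6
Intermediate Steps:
C(f) = f² - f + (-1392 + f)/(2*f) (C(f) = (f² + (-1392 + f)/((2*f))) - f = (f² + (-1392 + f)*(1/(2*f))) - f = (f² + (-1392 + f)/(2*f)) - f = f² - f + (-1392 + f)/(2*f))
(C(831) + R(256 - 1*(-797))) + 1753301 = ((½ + 831² - 1*831 - 696/831) - 1360*√(256 - 1*(-797))) + 1753301 = ((½ + 690561 - 831 - 696*1/831) - 1360*√(256 + 797)) + 1753301 = ((½ + 690561 - 831 - 232/277) - 12240*√13) + 1753301 = (382110233/554 - 12240*√13) + 1753301 = 1353438987/554 - 12240*√13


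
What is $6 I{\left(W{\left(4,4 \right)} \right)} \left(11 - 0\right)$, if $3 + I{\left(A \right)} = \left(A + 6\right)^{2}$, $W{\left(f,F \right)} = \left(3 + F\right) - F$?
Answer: $5148$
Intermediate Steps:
$W{\left(f,F \right)} = 3$
$I{\left(A \right)} = -3 + \left(6 + A\right)^{2}$ ($I{\left(A \right)} = -3 + \left(A + 6\right)^{2} = -3 + \left(6 + A\right)^{2}$)
$6 I{\left(W{\left(4,4 \right)} \right)} \left(11 - 0\right) = 6 \left(-3 + \left(6 + 3\right)^{2}\right) \left(11 - 0\right) = 6 \left(-3 + 9^{2}\right) \left(11 + 0\right) = 6 \left(-3 + 81\right) 11 = 6 \cdot 78 \cdot 11 = 468 \cdot 11 = 5148$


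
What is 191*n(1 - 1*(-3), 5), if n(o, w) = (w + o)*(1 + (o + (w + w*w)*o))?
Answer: 214875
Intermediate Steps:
n(o, w) = (o + w)*(1 + o + o*(w + w²)) (n(o, w) = (o + w)*(1 + (o + (w + w²)*o)) = (o + w)*(1 + (o + o*(w + w²))) = (o + w)*(1 + o + o*(w + w²)))
191*n(1 - 1*(-3), 5) = 191*((1 - 1*(-3)) + 5 + (1 - 1*(-3))² + (1 - 1*(-3))*5 + (1 - 1*(-3))*5² + (1 - 1*(-3))*5³ + 5*(1 - 1*(-3))² + (1 - 1*(-3))²*5²) = 191*((1 + 3) + 5 + (1 + 3)² + (1 + 3)*5 + (1 + 3)*25 + (1 + 3)*125 + 5*(1 + 3)² + (1 + 3)²*25) = 191*(4 + 5 + 4² + 4*5 + 4*25 + 4*125 + 5*4² + 4²*25) = 191*(4 + 5 + 16 + 20 + 100 + 500 + 5*16 + 16*25) = 191*(4 + 5 + 16 + 20 + 100 + 500 + 80 + 400) = 191*1125 = 214875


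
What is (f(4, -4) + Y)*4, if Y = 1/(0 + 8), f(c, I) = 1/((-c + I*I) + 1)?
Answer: 21/26 ≈ 0.80769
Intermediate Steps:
f(c, I) = 1/(1 + I² - c) (f(c, I) = 1/((-c + I²) + 1) = 1/((I² - c) + 1) = 1/(1 + I² - c))
Y = ⅛ (Y = 1/8 = ⅛ ≈ 0.12500)
(f(4, -4) + Y)*4 = (1/(1 + (-4)² - 1*4) + ⅛)*4 = (1/(1 + 16 - 4) + ⅛)*4 = (1/13 + ⅛)*4 = (21/104)*4 = 21/26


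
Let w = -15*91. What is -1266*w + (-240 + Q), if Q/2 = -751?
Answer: 1726348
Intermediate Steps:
w = -1365
Q = -1502 (Q = 2*(-751) = -1502)
-1266*w + (-240 + Q) = -1266*(-1365) + (-240 - 1502) = 1728090 - 1742 = 1726348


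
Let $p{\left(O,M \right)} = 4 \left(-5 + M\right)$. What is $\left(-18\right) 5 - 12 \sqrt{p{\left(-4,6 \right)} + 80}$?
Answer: $-90 - 24 \sqrt{21} \approx -199.98$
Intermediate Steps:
$p{\left(O,M \right)} = -20 + 4 M$
$\left(-18\right) 5 - 12 \sqrt{p{\left(-4,6 \right)} + 80} = \left(-18\right) 5 - 12 \sqrt{\left(-20 + 4 \cdot 6\right) + 80} = -90 - 12 \sqrt{\left(-20 + 24\right) + 80} = -90 - 12 \sqrt{4 + 80} = -90 - 12 \sqrt{84} = -90 - 12 \cdot 2 \sqrt{21} = -90 - 24 \sqrt{21}$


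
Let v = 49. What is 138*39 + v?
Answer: 5431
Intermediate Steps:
138*39 + v = 138*39 + 49 = 5382 + 49 = 5431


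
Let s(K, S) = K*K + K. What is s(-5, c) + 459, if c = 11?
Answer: 479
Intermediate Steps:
s(K, S) = K + K² (s(K, S) = K² + K = K + K²)
s(-5, c) + 459 = -5*(1 - 5) + 459 = -5*(-4) + 459 = 20 + 459 = 479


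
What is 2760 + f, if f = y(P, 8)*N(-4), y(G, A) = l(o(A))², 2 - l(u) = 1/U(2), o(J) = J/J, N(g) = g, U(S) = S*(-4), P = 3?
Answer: 43871/16 ≈ 2741.9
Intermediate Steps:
U(S) = -4*S
o(J) = 1
l(u) = 17/8 (l(u) = 2 - 1/((-4*2)) = 2 - 1/(-8) = 2 - 1*(-⅛) = 2 + ⅛ = 17/8)
y(G, A) = 289/64 (y(G, A) = (17/8)² = 289/64)
f = -289/16 (f = (289/64)*(-4) = -289/16 ≈ -18.063)
2760 + f = 2760 - 289/16 = 43871/16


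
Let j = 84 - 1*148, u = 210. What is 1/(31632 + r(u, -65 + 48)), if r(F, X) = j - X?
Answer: 1/31585 ≈ 3.1661e-5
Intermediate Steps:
j = -64 (j = 84 - 148 = -64)
r(F, X) = -64 - X
1/(31632 + r(u, -65 + 48)) = 1/(31632 + (-64 - (-65 + 48))) = 1/(31632 + (-64 - 1*(-17))) = 1/(31632 + (-64 + 17)) = 1/(31632 - 47) = 1/31585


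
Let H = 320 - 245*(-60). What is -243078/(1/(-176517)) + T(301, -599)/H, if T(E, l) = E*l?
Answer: 644469137696221/15020 ≈ 4.2907e+10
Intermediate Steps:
H = 15020 (H = 320 + 14700 = 15020)
-243078/(1/(-176517)) + T(301, -599)/H = -243078/(1/(-176517)) + (301*(-599))/15020 = -243078/(-1/176517) - 180299*1/15020 = -243078*(-176517) - 180299/15020 = 42907399326 - 180299/15020 = 644469137696221/15020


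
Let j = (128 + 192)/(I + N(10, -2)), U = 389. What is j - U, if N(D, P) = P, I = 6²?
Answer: -6453/17 ≈ -379.59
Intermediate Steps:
I = 36
j = 160/17 (j = (128 + 192)/(36 - 2) = 320/34 = 320*(1/34) = 160/17 ≈ 9.4118)
j - U = 160/17 - 1*389 = 160/17 - 389 = -6453/17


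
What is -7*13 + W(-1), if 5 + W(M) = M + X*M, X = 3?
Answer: -100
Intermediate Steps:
W(M) = -5 + 4*M (W(M) = -5 + (M + 3*M) = -5 + 4*M)
-7*13 + W(-1) = -7*13 + (-5 + 4*(-1)) = -91 + (-5 - 4) = -91 - 9 = -100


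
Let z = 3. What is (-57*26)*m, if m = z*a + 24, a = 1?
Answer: -40014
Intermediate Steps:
m = 27 (m = 3*1 + 24 = 3 + 24 = 27)
(-57*26)*m = -57*26*27 = -1482*27 = -40014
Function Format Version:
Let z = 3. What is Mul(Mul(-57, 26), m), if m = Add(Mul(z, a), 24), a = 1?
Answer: -40014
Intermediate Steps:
m = 27 (m = Add(Mul(3, 1), 24) = Add(3, 24) = 27)
Mul(Mul(-57, 26), m) = Mul(Mul(-57, 26), 27) = Mul(-1482, 27) = -40014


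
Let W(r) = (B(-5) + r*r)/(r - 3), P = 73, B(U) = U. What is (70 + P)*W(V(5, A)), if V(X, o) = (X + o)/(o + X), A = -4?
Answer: 286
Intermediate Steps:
V(X, o) = 1 (V(X, o) = (X + o)/(X + o) = 1)
W(r) = (-5 + r²)/(-3 + r) (W(r) = (-5 + r*r)/(r - 3) = (-5 + r²)/(-3 + r))
(70 + P)*W(V(5, A)) = (70 + 73)*((-5 + 1²)/(-3 + 1)) = 143*((-5 + 1)/(-2)) = 143*(-½*(-4)) = 143*2 = 286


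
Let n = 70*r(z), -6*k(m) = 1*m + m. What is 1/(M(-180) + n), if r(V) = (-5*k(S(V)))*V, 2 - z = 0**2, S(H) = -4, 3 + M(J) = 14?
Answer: -3/2767 ≈ -0.0010842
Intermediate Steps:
M(J) = 11 (M(J) = -3 + 14 = 11)
k(m) = -m/3 (k(m) = -(1*m + m)/6 = -(m + m)/6 = -m/3)
z = 2 (z = 2 - 1*0**2 = 2 - 1*0 = 2 + 0 = 2)
r(V) = -20*V/3 (r(V) = (-(-5)*(-4)/3)*V = (-5*4/3)*V = -20*V/3)
n = -2800/3 (n = 70*(-20/3*2) = 70*(-40/3) = -2800/3 ≈ -933.33)
1/(M(-180) + n) = 1/(11 - 2800/3) = 1/(-2767/3) = -3/2767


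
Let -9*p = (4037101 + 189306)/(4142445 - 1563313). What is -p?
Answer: 4226407/23212188 ≈ 0.18208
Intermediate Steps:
p = -4226407/23212188 (p = -(4037101 + 189306)/(9*(4142445 - 1563313)) = -4226407/(9*2579132) = -1/9*4226407/2579132 = -4226407/23212188 ≈ -0.18208)
-p = -1*(-4226407/23212188) = 4226407/23212188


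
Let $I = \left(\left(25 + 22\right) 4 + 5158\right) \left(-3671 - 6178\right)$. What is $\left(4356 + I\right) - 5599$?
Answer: $-52653997$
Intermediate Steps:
$I = -52652754$ ($I = \left(47 \cdot 4 + 5158\right) \left(-9849\right) = \left(188 + 5158\right) \left(-9849\right) = 5346 \left(-9849\right) = -52652754$)
$\left(4356 + I\right) - 5599 = \left(4356 - 52652754\right) - 5599 = -52648398 - 5599 = -52653997$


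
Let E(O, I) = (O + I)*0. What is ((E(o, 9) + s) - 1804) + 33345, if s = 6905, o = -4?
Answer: 38446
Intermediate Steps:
E(O, I) = 0 (E(O, I) = (I + O)*0 = 0)
((E(o, 9) + s) - 1804) + 33345 = ((0 + 6905) - 1804) + 33345 = (6905 - 1804) + 33345 = 5101 + 33345 = 38446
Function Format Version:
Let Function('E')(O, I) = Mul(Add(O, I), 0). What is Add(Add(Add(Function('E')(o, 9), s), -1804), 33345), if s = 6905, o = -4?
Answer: 38446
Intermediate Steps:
Function('E')(O, I) = 0 (Function('E')(O, I) = Mul(Add(I, O), 0) = 0)
Add(Add(Add(Function('E')(o, 9), s), -1804), 33345) = Add(Add(Add(0, 6905), -1804), 33345) = Add(Add(6905, -1804), 33345) = Add(5101, 33345) = 38446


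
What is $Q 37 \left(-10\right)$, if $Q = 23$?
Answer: $-8510$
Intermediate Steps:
$Q 37 \left(-10\right) = 23 \cdot 37 \left(-10\right) = 851 \left(-10\right) = -8510$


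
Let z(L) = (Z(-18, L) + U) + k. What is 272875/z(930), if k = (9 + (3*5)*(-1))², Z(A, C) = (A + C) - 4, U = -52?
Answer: 272875/892 ≈ 305.91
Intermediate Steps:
Z(A, C) = -4 + A + C
k = 36 (k = (9 + 15*(-1))² = (9 - 15)² = (-6)² = 36)
z(L) = -38 + L (z(L) = ((-4 - 18 + L) - 52) + 36 = ((-22 + L) - 52) + 36 = (-74 + L) + 36 = -38 + L)
272875/z(930) = 272875/(-38 + 930) = 272875/892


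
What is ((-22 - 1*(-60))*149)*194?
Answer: 1098428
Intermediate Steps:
((-22 - 1*(-60))*149)*194 = ((-22 + 60)*149)*194 = (38*149)*194 = 5662*194 = 1098428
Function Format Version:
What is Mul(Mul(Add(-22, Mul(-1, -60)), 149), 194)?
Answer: 1098428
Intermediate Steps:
Mul(Mul(Add(-22, Mul(-1, -60)), 149), 194) = Mul(Mul(Add(-22, 60), 149), 194) = Mul(Mul(38, 149), 194) = Mul(5662, 194) = 1098428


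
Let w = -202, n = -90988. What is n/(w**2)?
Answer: -22747/10201 ≈ -2.2299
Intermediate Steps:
n/(w**2) = -90988/((-202)**2) = -90988/40804 = -90988*1/40804 = -22747/10201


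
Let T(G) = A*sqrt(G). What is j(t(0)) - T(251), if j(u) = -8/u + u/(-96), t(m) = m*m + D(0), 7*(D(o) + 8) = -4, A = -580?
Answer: 859/840 + 580*sqrt(251) ≈ 9190.0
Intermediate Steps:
D(o) = -60/7 (D(o) = -8 + (1/7)*(-4) = -8 - 4/7 = -60/7)
T(G) = -580*sqrt(G)
t(m) = -60/7 + m**2 (t(m) = m*m - 60/7 = m**2 - 60/7 = -60/7 + m**2)
j(u) = -8/u - u/96 (j(u) = -8/u + u*(-1/96) = -8/u - u/96)
j(t(0)) - T(251) = (-8/(-60/7 + 0**2) - (-60/7 + 0**2)/96) - (-580)*sqrt(251) = (-8/(-60/7 + 0) - (-60/7 + 0)/96) + 580*sqrt(251) = (-8/(-60/7) - 1/96*(-60/7)) + 580*sqrt(251) = (-8*(-7/60) + 5/56) + 580*sqrt(251) = (14/15 + 5/56) + 580*sqrt(251) = 859/840 + 580*sqrt(251)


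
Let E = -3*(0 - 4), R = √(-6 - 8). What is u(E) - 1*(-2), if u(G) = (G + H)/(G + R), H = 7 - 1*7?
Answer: 230/79 - 6*I*√14/79 ≈ 2.9114 - 0.28418*I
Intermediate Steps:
R = I*√14 (R = √(-14) = I*√14 ≈ 3.7417*I)
H = 0 (H = 7 - 7 = 0)
E = 12 (E = -3*(-4) = 12)
u(G) = G/(G + I*√14) (u(G) = (G + 0)/(G + I*√14) = G/(G + I*√14))
u(E) - 1*(-2) = 12/(12 + I*√14) - 1*(-2) = 12/(12 + I*√14) + 2 = 2 + 12/(12 + I*√14)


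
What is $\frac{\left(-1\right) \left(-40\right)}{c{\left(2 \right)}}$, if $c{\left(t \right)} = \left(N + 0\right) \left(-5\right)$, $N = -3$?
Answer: $\frac{8}{3} \approx 2.6667$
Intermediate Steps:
$c{\left(t \right)} = 15$ ($c{\left(t \right)} = \left(-3 + 0\right) \left(-5\right) = \left(-3\right) \left(-5\right) = 15$)
$\frac{\left(-1\right) \left(-40\right)}{c{\left(2 \right)}} = \frac{\left(-1\right) \left(-40\right)}{15} = 40 \cdot \frac{1}{15} = \frac{8}{3}$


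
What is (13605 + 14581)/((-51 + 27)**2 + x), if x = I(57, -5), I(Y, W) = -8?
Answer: 14093/284 ≈ 49.623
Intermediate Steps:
x = -8
(13605 + 14581)/((-51 + 27)**2 + x) = (13605 + 14581)/((-51 + 27)**2 - 8) = 28186/((-24)**2 - 8) = 28186/(576 - 8) = 28186/568 = 28186*(1/568) = 14093/284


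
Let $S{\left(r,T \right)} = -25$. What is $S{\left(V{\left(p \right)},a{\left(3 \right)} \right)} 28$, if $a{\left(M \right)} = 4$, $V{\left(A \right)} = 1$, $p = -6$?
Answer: $-700$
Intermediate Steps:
$S{\left(V{\left(p \right)},a{\left(3 \right)} \right)} 28 = \left(-25\right) 28 = -700$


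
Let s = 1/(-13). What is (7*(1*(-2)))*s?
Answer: 14/13 ≈ 1.0769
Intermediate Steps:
s = -1/13 ≈ -0.076923
(7*(1*(-2)))*s = (7*(1*(-2)))*(-1/13) = (7*(-2))*(-1/13) = -14*(-1/13) = 14/13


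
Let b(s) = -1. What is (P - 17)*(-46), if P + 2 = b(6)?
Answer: 920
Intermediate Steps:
P = -3 (P = -2 - 1 = -3)
(P - 17)*(-46) = (-3 - 17)*(-46) = -20*(-46) = 920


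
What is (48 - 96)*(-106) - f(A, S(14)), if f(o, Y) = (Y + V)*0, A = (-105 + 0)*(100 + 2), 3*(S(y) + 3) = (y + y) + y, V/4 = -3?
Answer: 5088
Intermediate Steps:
V = -12 (V = 4*(-3) = -12)
S(y) = -3 + y (S(y) = -3 + ((y + y) + y)/3 = -3 + (2*y + y)/3 = -3 + (3*y)/3 = -3 + y)
A = -10710 (A = -105*102 = -10710)
f(o, Y) = 0 (f(o, Y) = (Y - 12)*0 = (-12 + Y)*0 = 0)
(48 - 96)*(-106) - f(A, S(14)) = (48 - 96)*(-106) - 1*0 = -48*(-106) + 0 = 5088 + 0 = 5088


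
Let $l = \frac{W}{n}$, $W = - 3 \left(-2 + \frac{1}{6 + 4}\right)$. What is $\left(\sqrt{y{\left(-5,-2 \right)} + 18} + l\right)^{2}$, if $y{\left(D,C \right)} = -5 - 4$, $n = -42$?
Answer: $\frac{160801}{19600} \approx 8.2041$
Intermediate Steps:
$W = \frac{57}{10}$ ($W = - 3 \left(-2 + \frac{1}{10}\right) = \left(-3\right) \left(- \frac{19}{10}\right) = \frac{57}{10} \approx 5.7$)
$y{\left(D,C \right)} = -9$
$l = - \frac{19}{140}$ ($l = \frac{57}{10 \left(-42\right)} = \frac{57}{10} \left(- \frac{1}{42}\right) = - \frac{19}{140} \approx -0.13571$)
$\left(\sqrt{y{\left(-5,-2 \right)} + 18} + l\right)^{2} = \left(\sqrt{-9 + 18} - \frac{19}{140}\right)^{2} = \left(\sqrt{9} - \frac{19}{140}\right)^{2} = \left(3 - \frac{19}{140}\right)^{2} = \left(\frac{401}{140}\right)^{2} = \frac{160801}{19600}$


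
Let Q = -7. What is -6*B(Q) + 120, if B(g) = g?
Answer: 162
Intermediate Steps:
-6*B(Q) + 120 = -6*(-7) + 120 = 42 + 120 = 162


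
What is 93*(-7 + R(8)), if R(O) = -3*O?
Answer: -2883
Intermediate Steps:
93*(-7 + R(8)) = 93*(-7 - 3*8) = 93*(-7 - 24) = 93*(-31) = -2883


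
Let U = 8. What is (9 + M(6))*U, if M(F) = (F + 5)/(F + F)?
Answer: 238/3 ≈ 79.333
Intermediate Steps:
M(F) = (5 + F)/(2*F) (M(F) = (5 + F)/((2*F)) = (5 + F)*(1/(2*F)) = (5 + F)/(2*F))
(9 + M(6))*U = (9 + (½)*(5 + 6)/6)*8 = (9 + (½)*(⅙)*11)*8 = (9 + 11/12)*8 = (119/12)*8 = 238/3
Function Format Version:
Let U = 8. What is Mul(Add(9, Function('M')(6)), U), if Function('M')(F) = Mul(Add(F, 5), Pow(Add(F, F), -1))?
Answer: Rational(238, 3) ≈ 79.333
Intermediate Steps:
Function('M')(F) = Mul(Rational(1, 2), Pow(F, -1), Add(5, F)) (Function('M')(F) = Mul(Add(5, F), Pow(Mul(2, F), -1)) = Mul(Add(5, F), Mul(Rational(1, 2), Pow(F, -1))) = Mul(Rational(1, 2), Pow(F, -1), Add(5, F)))
Mul(Add(9, Function('M')(6)), U) = Mul(Add(9, Mul(Rational(1, 2), Pow(6, -1), Add(5, 6))), 8) = Mul(Add(9, Mul(Rational(1, 2), Rational(1, 6), 11)), 8) = Mul(Add(9, Rational(11, 12)), 8) = Mul(Rational(119, 12), 8) = Rational(238, 3)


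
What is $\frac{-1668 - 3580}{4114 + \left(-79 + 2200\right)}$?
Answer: $- \frac{5248}{6235} \approx -0.8417$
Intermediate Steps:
$\frac{-1668 - 3580}{4114 + \left(-79 + 2200\right)} = - \frac{5248}{4114 + 2121} = - \frac{5248}{6235}$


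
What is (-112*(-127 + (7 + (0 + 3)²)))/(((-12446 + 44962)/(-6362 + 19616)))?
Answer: 41193432/8129 ≈ 5067.5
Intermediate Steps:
(-112*(-127 + (7 + (0 + 3)²)))/(((-12446 + 44962)/(-6362 + 19616))) = (-112*(-127 + (7 + 3²)))/((32516/13254)) = (-112*(-127 + (7 + 9)))/((32516*(1/13254))) = (-112*(-127 + 16))/(16258/6627) = -112*(-111)*(6627/16258) = 12432*(6627/16258) = 41193432/8129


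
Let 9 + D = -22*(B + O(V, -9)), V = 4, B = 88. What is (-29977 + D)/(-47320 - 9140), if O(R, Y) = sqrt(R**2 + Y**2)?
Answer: 15961/28230 + 11*sqrt(97)/28230 ≈ 0.56923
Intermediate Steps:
D = -1945 - 22*sqrt(97) (D = -9 - 22*(88 + sqrt(4**2 + (-9)**2)) = -9 - 22*(88 + sqrt(16 + 81)) = -9 - 22*(88 + sqrt(97)) = -9 + (-1936 - 22*sqrt(97)) = -1945 - 22*sqrt(97) ≈ -2161.7)
(-29977 + D)/(-47320 - 9140) = (-29977 + (-1945 - 22*sqrt(97)))/(-47320 - 9140) = (-31922 - 22*sqrt(97))/(-56460) = (-31922 - 22*sqrt(97))*(-1/56460) = 15961/28230 + 11*sqrt(97)/28230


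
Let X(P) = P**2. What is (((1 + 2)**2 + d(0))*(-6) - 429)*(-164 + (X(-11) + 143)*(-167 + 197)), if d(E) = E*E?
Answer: -3746148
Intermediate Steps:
d(E) = E**2
(((1 + 2)**2 + d(0))*(-6) - 429)*(-164 + (X(-11) + 143)*(-167 + 197)) = (((1 + 2)**2 + 0**2)*(-6) - 429)*(-164 + ((-11)**2 + 143)*(-167 + 197)) = ((3**2 + 0)*(-6) - 429)*(-164 + (121 + 143)*30) = ((9 + 0)*(-6) - 429)*(-164 + 264*30) = (9*(-6) - 429)*(-164 + 7920) = (-54 - 429)*7756 = -483*7756 = -3746148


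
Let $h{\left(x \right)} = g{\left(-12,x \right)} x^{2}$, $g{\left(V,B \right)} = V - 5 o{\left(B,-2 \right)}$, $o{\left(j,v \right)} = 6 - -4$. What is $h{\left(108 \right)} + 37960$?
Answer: $-685208$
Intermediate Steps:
$o{\left(j,v \right)} = 10$ ($o{\left(j,v \right)} = 6 + 4 = 10$)
$g{\left(V,B \right)} = -50 + V$ ($g{\left(V,B \right)} = V - 50 = -50 + V$)
$h{\left(x \right)} = - 62 x^{2}$ ($h{\left(x \right)} = \left(-50 - 12\right) x^{2} = - 62 x^{2}$)
$h{\left(108 \right)} + 37960 = - 62 \cdot 108^{2} + 37960 = \left(-62\right) 11664 + 37960 = -723168 + 37960 = -685208$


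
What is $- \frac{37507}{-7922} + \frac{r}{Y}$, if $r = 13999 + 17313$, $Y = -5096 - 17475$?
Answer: $\frac{598516833}{178807462} \approx 3.3473$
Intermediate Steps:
$Y = -22571$ ($Y = -5096 - 17475 = -22571$)
$r = 31312$
$- \frac{37507}{-7922} + \frac{r}{Y} = - \frac{37507}{-7922} + \frac{31312}{-22571} = \left(-37507\right) \left(- \frac{1}{7922}\right) + 31312 \left(- \frac{1}{22571}\right) = \frac{37507}{7922} - \frac{31312}{22571} = \frac{598516833}{178807462}$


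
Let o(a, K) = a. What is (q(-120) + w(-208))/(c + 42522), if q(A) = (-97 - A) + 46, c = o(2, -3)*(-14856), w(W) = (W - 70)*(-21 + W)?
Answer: 63731/12810 ≈ 4.9751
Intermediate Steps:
w(W) = (-70 + W)*(-21 + W)
c = -29712 (c = 2*(-14856) = -29712)
q(A) = -51 - A
(q(-120) + w(-208))/(c + 42522) = ((-51 - 1*(-120)) + (1470 + (-208)² - 91*(-208)))/(-29712 + 42522) = ((-51 + 120) + (1470 + 43264 + 18928))/12810 = (69 + 63662)*(1/12810) = 63731*(1/12810) = 63731/12810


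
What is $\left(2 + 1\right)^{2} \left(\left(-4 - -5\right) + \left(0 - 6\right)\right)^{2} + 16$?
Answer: $241$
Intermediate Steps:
$\left(2 + 1\right)^{2} \left(\left(-4 - -5\right) + \left(0 - 6\right)\right)^{2} + 16 = 3^{2} \left(\left(-4 + 5\right) + \left(0 - 6\right)\right)^{2} + 16 = 9 \left(1 - 6\right)^{2} + 16 = 9 \left(-5\right)^{2} + 16 = 9 \cdot 25 + 16 = 225 + 16 = 241$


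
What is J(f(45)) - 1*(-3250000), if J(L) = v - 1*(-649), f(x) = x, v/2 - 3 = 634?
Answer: 3251923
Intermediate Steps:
v = 1274 (v = 6 + 2*634 = 6 + 1268 = 1274)
J(L) = 1923 (J(L) = 1274 - 1*(-649) = 1274 + 649 = 1923)
J(f(45)) - 1*(-3250000) = 1923 - 1*(-3250000) = 1923 + 3250000 = 3251923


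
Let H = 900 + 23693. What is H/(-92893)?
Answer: -24593/92893 ≈ -0.26475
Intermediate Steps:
H = 24593
H/(-92893) = 24593/(-92893) = 24593*(-1/92893) = -24593/92893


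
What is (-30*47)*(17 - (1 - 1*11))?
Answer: -38070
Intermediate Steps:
(-30*47)*(17 - (1 - 1*11)) = -1410*(17 - (1 - 11)) = -1410*(17 - 1*(-10)) = -1410*(17 + 10) = -1410*27 = -38070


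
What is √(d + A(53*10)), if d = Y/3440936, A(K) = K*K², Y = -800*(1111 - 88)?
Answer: 10*√275423392977162839/430117 ≈ 12202.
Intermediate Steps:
Y = -818400 (Y = -800*1023 = -818400)
A(K) = K³
d = -102300/430117 (d = -818400/3440936 = -818400*1/3440936 = -102300/430117 ≈ -0.23784)
√(d + A(53*10)) = √(-102300/430117 + (53*10)³) = √(-102300/430117 + 530³) = √(-102300/430117 + 148877000) = √(64034528506700/430117) = 10*√275423392977162839/430117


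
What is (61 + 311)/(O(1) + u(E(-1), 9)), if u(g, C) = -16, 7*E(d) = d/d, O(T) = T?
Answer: -124/5 ≈ -24.800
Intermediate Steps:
E(d) = ⅐ (E(d) = (d/d)/7 = (⅐)*1 = ⅐)
(61 + 311)/(O(1) + u(E(-1), 9)) = (61 + 311)/(1 - 16) = 372/(-15) = 372*(-1/15) = -124/5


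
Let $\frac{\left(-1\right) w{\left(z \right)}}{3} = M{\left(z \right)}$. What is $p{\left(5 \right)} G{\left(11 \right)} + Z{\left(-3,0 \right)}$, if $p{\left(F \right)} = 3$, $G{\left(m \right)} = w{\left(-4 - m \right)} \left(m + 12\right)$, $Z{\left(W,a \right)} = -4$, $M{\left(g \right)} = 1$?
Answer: $-211$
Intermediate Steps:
$w{\left(z \right)} = -3$ ($w{\left(z \right)} = \left(-3\right) 1 = -3$)
$G{\left(m \right)} = -36 - 3 m$ ($G{\left(m \right)} = - 3 \left(m + 12\right) = - 3 \left(12 + m\right) = -36 - 3 m$)
$p{\left(5 \right)} G{\left(11 \right)} + Z{\left(-3,0 \right)} = 3 \left(-36 - 33\right) - 4 = 3 \left(-69\right) - 4 = -207 - 4 = -211$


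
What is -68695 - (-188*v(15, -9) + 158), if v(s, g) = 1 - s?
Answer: -71485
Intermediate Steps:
-68695 - (-188*v(15, -9) + 158) = -68695 - (-188*(1 - 1*15) + 158) = -68695 - (-188*(1 - 15) + 158) = -68695 - (-188*(-14) + 158) = -68695 - (2632 + 158) = -68695 - 1*2790 = -68695 - 2790 = -71485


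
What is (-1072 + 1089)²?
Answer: 289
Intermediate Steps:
(-1072 + 1089)² = 17² = 289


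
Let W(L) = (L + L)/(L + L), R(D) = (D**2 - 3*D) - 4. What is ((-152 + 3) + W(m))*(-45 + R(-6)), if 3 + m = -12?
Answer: -740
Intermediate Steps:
m = -15 (m = -3 - 12 = -15)
R(D) = -4 + D**2 - 3*D
W(L) = 1 (W(L) = (2*L)/((2*L)) = (2*L)*(1/(2*L)) = 1)
((-152 + 3) + W(m))*(-45 + R(-6)) = ((-152 + 3) + 1)*(-45 + (-4 + (-6)**2 - 3*(-6))) = (-149 + 1)*(-45 + (-4 + 36 + 18)) = -148*(-45 + 50) = -148*5 = -740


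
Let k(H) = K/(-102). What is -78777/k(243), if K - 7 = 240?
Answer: 8035254/247 ≈ 32531.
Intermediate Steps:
K = 247 (K = 7 + 240 = 247)
k(H) = -247/102 (k(H) = 247/(-102) = 247*(-1/102) = -247/102)
-78777/k(243) = -78777/(-247/102) = -78777*(-102/247) = 8035254/247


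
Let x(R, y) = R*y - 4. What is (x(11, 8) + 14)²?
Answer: 9604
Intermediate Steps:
x(R, y) = -4 + R*y
(x(11, 8) + 14)² = ((-4 + 11*8) + 14)² = ((-4 + 88) + 14)² = (84 + 14)² = 98² = 9604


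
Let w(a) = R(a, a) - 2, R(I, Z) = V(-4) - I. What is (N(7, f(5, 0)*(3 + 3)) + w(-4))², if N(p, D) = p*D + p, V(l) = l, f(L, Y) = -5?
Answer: 42025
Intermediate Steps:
N(p, D) = p + D*p (N(p, D) = D*p + p = p + D*p)
R(I, Z) = -4 - I
w(a) = -6 - a (w(a) = (-4 - a) - 2 = -6 - a)
(N(7, f(5, 0)*(3 + 3)) + w(-4))² = (7*(1 - 5*(3 + 3)) + (-6 - 1*(-4)))² = (7*(1 - 5*6) + (-6 + 4))² = (7*(1 - 30) - 2)² = (7*(-29) - 2)² = (-203 - 2)² = (-205)² = 42025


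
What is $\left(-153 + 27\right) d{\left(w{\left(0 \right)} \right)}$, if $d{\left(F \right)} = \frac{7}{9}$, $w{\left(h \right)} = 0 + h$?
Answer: $-98$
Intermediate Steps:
$w{\left(h \right)} = h$
$d{\left(F \right)} = \frac{7}{9}$ ($d{\left(F \right)} = 7 \cdot \frac{1}{9} = \frac{7}{9}$)
$\left(-153 + 27\right) d{\left(w{\left(0 \right)} \right)} = \left(-153 + 27\right) \frac{7}{9} = \left(-126\right) \frac{7}{9} = -98$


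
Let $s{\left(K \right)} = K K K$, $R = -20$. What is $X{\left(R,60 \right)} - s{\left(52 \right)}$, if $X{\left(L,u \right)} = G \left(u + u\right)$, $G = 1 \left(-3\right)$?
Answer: $-140968$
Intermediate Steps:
$G = -3$
$X{\left(L,u \right)} = - 6 u$ ($X{\left(L,u \right)} = - 3 \left(u + u\right) = - 3 \cdot 2 u = - 6 u$)
$s{\left(K \right)} = K^{3}$ ($s{\left(K \right)} = K^{2} K = K^{3}$)
$X{\left(R,60 \right)} - s{\left(52 \right)} = \left(-6\right) 60 - 52^{3} = -360 - 140608 = -140968$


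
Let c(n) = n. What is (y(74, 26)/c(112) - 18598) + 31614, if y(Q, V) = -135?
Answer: 1457657/112 ≈ 13015.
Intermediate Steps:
(y(74, 26)/c(112) - 18598) + 31614 = (-135/112 - 18598) + 31614 = -2083111/112 + 31614 = 1457657/112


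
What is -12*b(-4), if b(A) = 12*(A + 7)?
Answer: -432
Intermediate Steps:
b(A) = 84 + 12*A (b(A) = 12*(7 + A) = 84 + 12*A)
-12*b(-4) = -12*(84 + 12*(-4)) = -12*(84 - 48) = -12*36 = -432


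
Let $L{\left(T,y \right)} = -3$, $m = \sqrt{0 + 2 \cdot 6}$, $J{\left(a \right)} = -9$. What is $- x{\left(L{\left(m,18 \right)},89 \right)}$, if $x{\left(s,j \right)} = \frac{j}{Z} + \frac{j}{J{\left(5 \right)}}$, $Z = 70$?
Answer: $\frac{5429}{630} \approx 8.6175$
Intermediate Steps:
$m = 2 \sqrt{3}$ ($m = \sqrt{0 + 12} = \sqrt{12} = 2 \sqrt{3} \approx 3.4641$)
$x{\left(s,j \right)} = - \frac{61 j}{630}$ ($x{\left(s,j \right)} = \frac{j}{70} + \frac{j}{-9} = j \frac{1}{70} + j \left(- \frac{1}{9}\right) = \frac{j}{70} - \frac{j}{9} = - \frac{61 j}{630}$)
$- x{\left(L{\left(m,18 \right)},89 \right)} = - \frac{\left(-61\right) 89}{630} = \left(-1\right) \left(- \frac{5429}{630}\right) = \frac{5429}{630}$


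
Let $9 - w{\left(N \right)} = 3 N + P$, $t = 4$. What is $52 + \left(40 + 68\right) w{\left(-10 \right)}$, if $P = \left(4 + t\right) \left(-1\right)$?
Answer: $5128$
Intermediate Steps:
$P = -8$ ($P = \left(4 + 4\right) \left(-1\right) = 8 \left(-1\right) = -8$)
$w{\left(N \right)} = 17 - 3 N$ ($w{\left(N \right)} = 9 - \left(3 N - 8\right) = 9 - \left(-8 + 3 N\right) = 17 - 3 N$)
$52 + \left(40 + 68\right) w{\left(-10 \right)} = 52 + \left(40 + 68\right) \left(17 - -30\right) = 52 + 108 \left(17 + 30\right) = 52 + 108 \cdot 47 = 52 + 5076 = 5128$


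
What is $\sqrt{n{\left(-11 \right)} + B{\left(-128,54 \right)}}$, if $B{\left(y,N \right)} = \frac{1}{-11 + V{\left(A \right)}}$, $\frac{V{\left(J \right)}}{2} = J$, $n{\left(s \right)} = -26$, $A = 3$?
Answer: $\frac{i \sqrt{655}}{5} \approx 5.1186 i$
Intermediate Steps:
$V{\left(J \right)} = 2 J$
$B{\left(y,N \right)} = - \frac{1}{5}$ ($B{\left(y,N \right)} = \frac{1}{-11 + 2 \cdot 3} = \frac{1}{-11 + 6} = \frac{1}{-5} = - \frac{1}{5}$)
$\sqrt{n{\left(-11 \right)} + B{\left(-128,54 \right)}} = \sqrt{-26 - \frac{1}{5}} = \sqrt{- \frac{131}{5}} = \frac{i \sqrt{655}}{5}$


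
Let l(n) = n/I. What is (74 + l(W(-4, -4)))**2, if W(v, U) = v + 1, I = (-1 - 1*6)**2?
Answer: 13126129/2401 ≈ 5466.9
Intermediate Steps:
I = 49 (I = (-1 - 6)**2 = (-7)**2 = 49)
W(v, U) = 1 + v
l(n) = n/49
(74 + l(W(-4, -4)))**2 = (74 + (1 - 4)/49)**2 = (74 + (1/49)*(-3))**2 = (74 - 3/49)**2 = (3623/49)**2 = 13126129/2401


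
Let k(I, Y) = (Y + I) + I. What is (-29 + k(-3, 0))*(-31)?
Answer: 1085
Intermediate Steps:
k(I, Y) = Y + 2*I (k(I, Y) = (I + Y) + I = Y + 2*I)
(-29 + k(-3, 0))*(-31) = (-29 + (0 + 2*(-3)))*(-31) = (-29 + (0 - 6))*(-31) = (-29 - 6)*(-31) = -35*(-31) = 1085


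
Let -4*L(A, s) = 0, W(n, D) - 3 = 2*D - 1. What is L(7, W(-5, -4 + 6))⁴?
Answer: 0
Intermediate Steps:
W(n, D) = 2 + 2*D (W(n, D) = 3 + (2*D - 1) = 3 + (-1 + 2*D) = 2 + 2*D)
L(A, s) = 0 (L(A, s) = -¼*0 = 0)
L(7, W(-5, -4 + 6))⁴ = 0⁴ = 0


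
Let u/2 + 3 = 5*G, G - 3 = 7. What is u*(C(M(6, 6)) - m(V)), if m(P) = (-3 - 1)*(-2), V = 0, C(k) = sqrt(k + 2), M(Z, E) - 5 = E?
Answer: -752 + 94*sqrt(13) ≈ -413.08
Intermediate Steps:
G = 10 (G = 3 + 7 = 10)
M(Z, E) = 5 + E
C(k) = sqrt(2 + k)
u = 94 (u = -6 + 2*(5*10) = -6 + 2*50 = -6 + 100 = 94)
m(P) = 8 (m(P) = -4*(-2) = 8)
u*(C(M(6, 6)) - m(V)) = 94*(sqrt(2 + (5 + 6)) - 1*8) = 94*(sqrt(2 + 11) - 8) = 94*(sqrt(13) - 8) = 94*(-8 + sqrt(13)) = -752 + 94*sqrt(13)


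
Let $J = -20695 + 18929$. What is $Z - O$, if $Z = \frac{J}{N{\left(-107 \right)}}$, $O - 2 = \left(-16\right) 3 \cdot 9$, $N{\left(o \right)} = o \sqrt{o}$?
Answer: $430 - \frac{1766 i \sqrt{107}}{11449} \approx 430.0 - 1.5956 i$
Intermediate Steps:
$N{\left(o \right)} = o^{\frac{3}{2}}$
$J = -1766$
$O = -430$ ($O = 2 + \left(-16\right) 3 \cdot 9 = 2 - 432 = -430$)
$Z = - \frac{1766 i \sqrt{107}}{11449}$ ($Z = - \frac{1766}{\left(-107\right)^{\frac{3}{2}}} = - \frac{1766}{\left(-107\right) i \sqrt{107}} = - 1766 \frac{i \sqrt{107}}{11449} = - \frac{1766 i \sqrt{107}}{11449} \approx - 1.5956 i$)
$Z - O = - \frac{1766 i \sqrt{107}}{11449} - -430 = - \frac{1766 i \sqrt{107}}{11449} + 430 = 430 - \frac{1766 i \sqrt{107}}{11449}$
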